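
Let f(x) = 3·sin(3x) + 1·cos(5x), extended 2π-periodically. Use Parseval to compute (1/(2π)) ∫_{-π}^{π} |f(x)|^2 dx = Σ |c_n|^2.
Σ |c_n|^2 = 5

Expand |f|^2 and use orthogonality of {sin(nx), cos(mx)} on [-π, π]:
  ∫_{-π}^{π} sin(nx)^2 dx = π, ∫ cos(mx)^2 dx = π, and cross terms integrate to 0.
So ∫_{-π}^{π} f(x)^2 dx = 3^2 · π + 1^2 · π = (9 + 1)π.
Divide by 2π: (9 + 1)/2 = 5.
By Parseval, this equals Σ |c_n|^2.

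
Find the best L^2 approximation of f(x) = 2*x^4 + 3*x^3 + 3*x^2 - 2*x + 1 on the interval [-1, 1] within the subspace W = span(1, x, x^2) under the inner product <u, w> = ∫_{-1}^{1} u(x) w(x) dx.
g(x) = 33*x^2/7 - x/5 + 29/35

The best approximation g ∈ W is the orthogonal projection of f onto W. Writing g = a_0 + a_1 x + a_2 x^2, the coefficients solve the normal equations G · a = b where
  G_{ij} = <φ_i, φ_j> and b_i = <f, φ_i>, with φ_0 = 1, φ_1 = x, φ_2 = x^2.
G =
  [2, 0, 2/3]
  [0, 2/3, 0]
  [2/3, 0, 2/5],
b = (24/5, -2/15, 256/105).
Solving gives a_0 = 29/35, a_1 = -1/5, a_2 = 33/7, so
  g(x) = 33*x^2/7 - x/5 + 29/35.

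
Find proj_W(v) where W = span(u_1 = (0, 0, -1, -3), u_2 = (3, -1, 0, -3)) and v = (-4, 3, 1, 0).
proj_W(v) = (-423/109, 141/109, -116/109, 75/109)

Set up U = [u_1 | ... | u_2] ∈ R^(4×2). The projector onto W = col(U) is P = U (U^T U)^(-1) U^T.
Compute U^T U =
  [10, 9]
  [9, 19],
and U^T v = (-1, -15).
Solve U^T U · c = U^T v for the coefficients: c = (116/109, -141/109). The projection is proj_W(v) = U c.
Check: (v - proj_W(v)) · u_1 = 0  (should be 0).
Check: (v - proj_W(v)) · u_2 = 0  (should be 0).
Result: proj_W(v) = (-423/109, 141/109, -116/109, 75/109).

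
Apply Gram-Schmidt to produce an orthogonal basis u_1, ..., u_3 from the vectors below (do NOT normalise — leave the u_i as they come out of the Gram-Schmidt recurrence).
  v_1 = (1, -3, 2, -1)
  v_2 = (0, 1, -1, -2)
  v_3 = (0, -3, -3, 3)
Orthogonal basis:
  u_1 = (1, -3, 2, -1)
  u_2 = (1/5, 2/5, -3/5, -11/5)
  u_3 = (2/9, -23/9, -11/3, 5/9)

Apply the Gram-Schmidt recurrence
  u_1 = v_1
  u_i = v_i − Σ_{j<i} ((v_i · u_j) / (u_j · u_j)) · u_j.

Step by step this gives:
  u_1 = (1, -3, 2, -1)
  u_2 = (1/5, 2/5, -3/5, -11/5)
  u_3 = (2/9, -23/9, -11/3, 5/9)

Orthogonality check:
  u_2 · u_1 = 0 (should be 0)
  u_3 · u_1 = 0 (should be 0)
  u_3 · u_2 = 0 (should be 0)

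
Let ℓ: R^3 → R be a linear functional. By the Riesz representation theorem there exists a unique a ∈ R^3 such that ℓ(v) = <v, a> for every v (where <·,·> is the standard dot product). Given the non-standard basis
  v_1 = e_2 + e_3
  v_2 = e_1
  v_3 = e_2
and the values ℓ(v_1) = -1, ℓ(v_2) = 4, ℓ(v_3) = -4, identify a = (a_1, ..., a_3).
a = (4, -4, 3)

Write a = (a_1, ..., a_3) in the standard basis. For each basis vector v_i, ℓ(v_i) = <v_i, a> is a linear equation in the a_j's. Collect the n equations into a matrix system V a = ℓ, where row i of V is v_i (expressed in the standard basis). Since V is invertible (lower-triangular with 1s on the diagonal, up to permutation), solve by back-substitution:
  V =
[[0, 1, 1],
 [1, 0, 0],
 [0, 1, 0]]
  V a = (-1, 4, -4)
Solving gives a = (4, -4, 3).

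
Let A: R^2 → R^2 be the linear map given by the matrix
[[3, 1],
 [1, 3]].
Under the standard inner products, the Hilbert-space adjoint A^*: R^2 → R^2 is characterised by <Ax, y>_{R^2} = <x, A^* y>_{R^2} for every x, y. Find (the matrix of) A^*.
A^* = A^T =
[[3, 1],
 [1, 3]]

For real matrices with standard dot products, the defining identity <Ax, y> = <x, A^* y> gives (Ax)^T y = x^T (A^*) y, i.e. x^T A^T y = x^T (A^*) y. Since this holds for all x, y, we must have A^* = A^T. Therefore
A^* =
[[3, 1],
 [1, 3]].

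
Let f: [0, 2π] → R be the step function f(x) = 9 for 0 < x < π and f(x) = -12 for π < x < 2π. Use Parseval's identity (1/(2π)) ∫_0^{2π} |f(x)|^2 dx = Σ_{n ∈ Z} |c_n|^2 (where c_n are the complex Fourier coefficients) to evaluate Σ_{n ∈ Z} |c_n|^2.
Σ |c_n|^2 = 225/2

Parseval equates the L^2 energy of f (normalised by 1/(2π)) with the ℓ^2 sum of its Fourier coefficients: (1/(2π)) ∫_0^{2π} |f|^2 = Σ |c_n|^2.
Compute the left side: (1/(2π)) [∫_0^π 9^2 dx + ∫_π^{2π} (-12)^2 dx] = (1/(2π)) · (81π + 144π) = (81 + 144)/2 = 225/2.
So Σ_{n ∈ Z} |c_n|^2 = 225/2.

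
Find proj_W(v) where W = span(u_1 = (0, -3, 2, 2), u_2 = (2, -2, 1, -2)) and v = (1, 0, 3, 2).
proj_W(v) = (-46/205, -332/205, 229/205, 298/205)

Set up U = [u_1 | ... | u_2] ∈ R^(4×2). The projector onto W = col(U) is P = U (U^T U)^(-1) U^T.
Compute U^T U =
  [17, 4]
  [4, 13],
and U^T v = (10, 1).
Solve U^T U · c = U^T v for the coefficients: c = (126/205, -23/205). The projection is proj_W(v) = U c.
Check: (v - proj_W(v)) · u_1 = 0  (should be 0).
Check: (v - proj_W(v)) · u_2 = 0  (should be 0).
Result: proj_W(v) = (-46/205, -332/205, 229/205, 298/205).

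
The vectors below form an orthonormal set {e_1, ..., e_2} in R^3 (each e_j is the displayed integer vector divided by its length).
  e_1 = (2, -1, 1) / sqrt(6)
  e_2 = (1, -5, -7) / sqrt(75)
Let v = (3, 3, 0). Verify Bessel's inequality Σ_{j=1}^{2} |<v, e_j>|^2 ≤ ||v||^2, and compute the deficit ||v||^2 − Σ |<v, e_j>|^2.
Σ |<v, e_j>|^2 = 171/50; ||v||^2 = 18; deficit = 729/50

Write each e_j = u_j / sqrt(<u_j, u_j>) where u_j is the displayed integer vector. Then <v, e_j> = <v, u_j> / sqrt(<u_j, u_j>), so |<v, e_j>|^2 = <v, u_j>^2 / <u_j, u_j>.
Coefficients: <v, e_1> = 3/sqrt(6), <v, e_2> = -12/sqrt(75).
Square and sum: Σ |<v, e_j>|^2 = 171/50.
Compute ||v||^2 = v·v = 18.
Deficit = 18 − 171/50 = 729/50 ≥ 0, confirming Bessel's inequality. (The deficit equals ||v − Σ <v,e_j> e_j||^2, the squared distance from v to span{e_j}.)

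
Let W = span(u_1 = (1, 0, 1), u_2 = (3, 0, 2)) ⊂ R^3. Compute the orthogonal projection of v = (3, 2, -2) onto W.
proj_W(v) = (3, 0, -2)

Set up U = [u_1 | ... | u_2] ∈ R^(3×2). The projector onto W = col(U) is P = U (U^T U)^(-1) U^T.
Compute U^T U =
  [2, 5]
  [5, 13],
and U^T v = (1, 5).
Solve U^T U · c = U^T v for the coefficients: c = (-12, 5). The projection is proj_W(v) = U c.
Check: (v - proj_W(v)) · u_1 = 0  (should be 0).
Check: (v - proj_W(v)) · u_2 = 0  (should be 0).
Result: proj_W(v) = (3, 0, -2).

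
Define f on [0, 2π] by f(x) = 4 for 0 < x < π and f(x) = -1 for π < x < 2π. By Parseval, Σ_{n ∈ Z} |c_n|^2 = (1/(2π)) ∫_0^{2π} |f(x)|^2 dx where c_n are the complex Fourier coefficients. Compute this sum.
Σ |c_n|^2 = 17/2

Parseval equates the L^2 energy of f (normalised by 1/(2π)) with the ℓ^2 sum of its Fourier coefficients: (1/(2π)) ∫_0^{2π} |f|^2 = Σ |c_n|^2.
Compute the left side: (1/(2π)) [∫_0^π 4^2 dx + ∫_π^{2π} (-1)^2 dx] = (1/(2π)) · (16π + 1π) = (16 + 1)/2 = 17/2.
So Σ_{n ∈ Z} |c_n|^2 = 17/2.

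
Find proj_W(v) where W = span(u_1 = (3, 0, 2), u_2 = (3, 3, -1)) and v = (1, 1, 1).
proj_W(v) = (15/11, 5/11, 5/11)

Set up U = [u_1 | ... | u_2] ∈ R^(3×2). The projector onto W = col(U) is P = U (U^T U)^(-1) U^T.
Compute U^T U =
  [13, 7]
  [7, 19],
and U^T v = (5, 5).
Solve U^T U · c = U^T v for the coefficients: c = (10/33, 5/33). The projection is proj_W(v) = U c.
Check: (v - proj_W(v)) · u_1 = 0  (should be 0).
Check: (v - proj_W(v)) · u_2 = 0  (should be 0).
Result: proj_W(v) = (15/11, 5/11, 5/11).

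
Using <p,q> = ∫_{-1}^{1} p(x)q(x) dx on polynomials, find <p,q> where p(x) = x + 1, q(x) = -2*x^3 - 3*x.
<p,q> = -14/5

Expand the product: p(x)·q(x) = -2*x^4 - 2*x^3 - 3*x^2 - 3*x.
∫_{-1}^{1} of each monomial x^k gives [2/(k+1) if k even, 0 if k odd]. Integrating term-by-term (or equivalently evaluating the antiderivative F(x) = -2*x^5/5 - x^4/2 - x^3 - 3*x^2/2 at the endpoints):
  F(1) − F(−1) = -17/5 − (-3/5) = -14/5.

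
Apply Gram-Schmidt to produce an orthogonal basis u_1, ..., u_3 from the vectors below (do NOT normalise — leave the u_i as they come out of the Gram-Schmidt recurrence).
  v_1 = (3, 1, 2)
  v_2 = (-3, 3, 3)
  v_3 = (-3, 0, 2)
Orthogonal basis:
  u_1 = (3, 1, 2)
  u_2 = (-3, 3, 3)
  u_3 = (-11/42, -55/42, 22/21)

Apply the Gram-Schmidt recurrence
  u_1 = v_1
  u_i = v_i − Σ_{j<i} ((v_i · u_j) / (u_j · u_j)) · u_j.

Step by step this gives:
  u_1 = (3, 1, 2)
  u_2 = (-3, 3, 3)
  u_3 = (-11/42, -55/42, 22/21)

Orthogonality check:
  u_2 · u_1 = 0 (should be 0)
  u_3 · u_1 = 0 (should be 0)
  u_3 · u_2 = 0 (should be 0)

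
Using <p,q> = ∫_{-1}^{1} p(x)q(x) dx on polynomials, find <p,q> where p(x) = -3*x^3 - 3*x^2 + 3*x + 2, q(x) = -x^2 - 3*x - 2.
<p,q> = -98/15

Expand the product: p(x)·q(x) = 3*x^5 + 12*x^4 + 12*x^3 - 5*x^2 - 12*x - 4.
∫_{-1}^{1} of each monomial x^k gives [2/(k+1) if k even, 0 if k odd]. Integrating term-by-term (or equivalently evaluating the antiderivative F(x) = x^6/2 + 12*x^5/5 + 3*x^4 - 5*x^3/3 - 6*x^2 - 4*x at the endpoints):
  F(1) − F(−1) = -173/30 − (23/30) = -98/15.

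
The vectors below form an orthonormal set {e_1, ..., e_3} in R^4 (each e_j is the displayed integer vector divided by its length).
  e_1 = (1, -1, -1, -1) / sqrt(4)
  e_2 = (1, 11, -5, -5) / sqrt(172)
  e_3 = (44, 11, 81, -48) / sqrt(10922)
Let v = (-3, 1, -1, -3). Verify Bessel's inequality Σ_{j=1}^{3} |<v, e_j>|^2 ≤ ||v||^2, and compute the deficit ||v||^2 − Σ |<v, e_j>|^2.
Σ |<v, e_j>|^2 = 618/127; ||v||^2 = 20; deficit = 1922/127

Write each e_j = u_j / sqrt(<u_j, u_j>) where u_j is the displayed integer vector. Then <v, e_j> = <v, u_j> / sqrt(<u_j, u_j>), so |<v, e_j>|^2 = <v, u_j>^2 / <u_j, u_j>.
Coefficients: <v, e_1> = 0/sqrt(4), <v, e_2> = 28/sqrt(172), <v, e_3> = -58/sqrt(10922).
Square and sum: Σ |<v, e_j>|^2 = 618/127.
Compute ||v||^2 = v·v = 20.
Deficit = 20 − 618/127 = 1922/127 ≥ 0, confirming Bessel's inequality. (The deficit equals ||v − Σ <v,e_j> e_j||^2, the squared distance from v to span{e_j}.)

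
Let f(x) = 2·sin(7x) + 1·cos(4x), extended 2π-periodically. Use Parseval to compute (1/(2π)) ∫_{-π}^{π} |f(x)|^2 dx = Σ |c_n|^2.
Σ |c_n|^2 = 5/2

Expand |f|^2 and use orthogonality of {sin(nx), cos(mx)} on [-π, π]:
  ∫_{-π}^{π} sin(nx)^2 dx = π, ∫ cos(mx)^2 dx = π, and cross terms integrate to 0.
So ∫_{-π}^{π} f(x)^2 dx = 2^2 · π + 1^2 · π = (4 + 1)π.
Divide by 2π: (4 + 1)/2 = 5/2.
By Parseval, this equals Σ |c_n|^2.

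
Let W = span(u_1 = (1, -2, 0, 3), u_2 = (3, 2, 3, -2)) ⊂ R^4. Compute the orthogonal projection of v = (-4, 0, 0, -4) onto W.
proj_W(v) = (-316/105, 184/105, -8/5, -332/105)

Set up U = [u_1 | ... | u_2] ∈ R^(4×2). The projector onto W = col(U) is P = U (U^T U)^(-1) U^T.
Compute U^T U =
  [14, -7]
  [-7, 26],
and U^T v = (-16, -4).
Solve U^T U · c = U^T v for the coefficients: c = (-148/105, -8/15). The projection is proj_W(v) = U c.
Check: (v - proj_W(v)) · u_1 = 0  (should be 0).
Check: (v - proj_W(v)) · u_2 = 0  (should be 0).
Result: proj_W(v) = (-316/105, 184/105, -8/5, -332/105).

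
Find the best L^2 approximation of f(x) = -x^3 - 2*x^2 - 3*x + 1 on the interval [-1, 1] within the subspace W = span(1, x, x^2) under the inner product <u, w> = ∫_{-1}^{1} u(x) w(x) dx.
g(x) = -2*x^2 - 18*x/5 + 1

The best approximation g ∈ W is the orthogonal projection of f onto W. Writing g = a_0 + a_1 x + a_2 x^2, the coefficients solve the normal equations G · a = b where
  G_{ij} = <φ_i, φ_j> and b_i = <f, φ_i>, with φ_0 = 1, φ_1 = x, φ_2 = x^2.
G =
  [2, 0, 2/3]
  [0, 2/3, 0]
  [2/3, 0, 2/5],
b = (2/3, -12/5, -2/15).
Solving gives a_0 = 1, a_1 = -18/5, a_2 = -2, so
  g(x) = -2*x^2 - 18*x/5 + 1.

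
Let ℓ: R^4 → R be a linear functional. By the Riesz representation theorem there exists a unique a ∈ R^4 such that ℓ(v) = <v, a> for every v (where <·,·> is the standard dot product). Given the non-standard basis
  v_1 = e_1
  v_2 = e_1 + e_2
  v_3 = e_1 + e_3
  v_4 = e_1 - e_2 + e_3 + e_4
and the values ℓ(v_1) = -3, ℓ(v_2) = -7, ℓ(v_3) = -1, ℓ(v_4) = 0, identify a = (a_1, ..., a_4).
a = (-3, -4, 2, -3)

Write a = (a_1, ..., a_4) in the standard basis. For each basis vector v_i, ℓ(v_i) = <v_i, a> is a linear equation in the a_j's. Collect the n equations into a matrix system V a = ℓ, where row i of V is v_i (expressed in the standard basis). Since V is invertible (lower-triangular with 1s on the diagonal, up to permutation), solve by back-substitution:
  V =
[[1, 0, 0, 0],
 [1, 1, 0, 0],
 [1, 0, 1, 0],
 [1, -1, 1, 1]]
  V a = (-3, -7, -1, 0)
Solving gives a = (-3, -4, 2, -3).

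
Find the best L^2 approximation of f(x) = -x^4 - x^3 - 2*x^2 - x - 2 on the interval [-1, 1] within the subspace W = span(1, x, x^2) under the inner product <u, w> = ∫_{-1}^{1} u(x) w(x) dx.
g(x) = -20*x^2/7 - 8*x/5 - 67/35

The best approximation g ∈ W is the orthogonal projection of f onto W. Writing g = a_0 + a_1 x + a_2 x^2, the coefficients solve the normal equations G · a = b where
  G_{ij} = <φ_i, φ_j> and b_i = <f, φ_i>, with φ_0 = 1, φ_1 = x, φ_2 = x^2.
G =
  [2, 0, 2/3]
  [0, 2/3, 0]
  [2/3, 0, 2/5],
b = (-86/15, -16/15, -254/105).
Solving gives a_0 = -67/35, a_1 = -8/5, a_2 = -20/7, so
  g(x) = -20*x^2/7 - 8*x/5 - 67/35.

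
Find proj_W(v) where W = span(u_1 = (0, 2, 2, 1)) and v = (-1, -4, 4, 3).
proj_W(v) = (0, 2/3, 2/3, 1/3)

Set up U = [u_1 | ... | u_1] ∈ R^(4×1). The projector onto W = col(U) is P = U (U^T U)^(-1) U^T.
Compute U^T U =
  [9],
and U^T v = (3).
Solve U^T U · c = U^T v for the coefficients: c = (1/3). The projection is proj_W(v) = U c.
Check: (v - proj_W(v)) · u_1 = 0  (should be 0).
Result: proj_W(v) = (0, 2/3, 2/3, 1/3).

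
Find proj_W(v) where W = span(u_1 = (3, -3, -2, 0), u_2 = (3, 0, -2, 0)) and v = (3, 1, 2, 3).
proj_W(v) = (15/13, 1, -10/13, 0)

Set up U = [u_1 | ... | u_2] ∈ R^(4×2). The projector onto W = col(U) is P = U (U^T U)^(-1) U^T.
Compute U^T U =
  [22, 13]
  [13, 13],
and U^T v = (2, 5).
Solve U^T U · c = U^T v for the coefficients: c = (-1/3, 28/39). The projection is proj_W(v) = U c.
Check: (v - proj_W(v)) · u_1 = 0  (should be 0).
Check: (v - proj_W(v)) · u_2 = 0  (should be 0).
Result: proj_W(v) = (15/13, 1, -10/13, 0).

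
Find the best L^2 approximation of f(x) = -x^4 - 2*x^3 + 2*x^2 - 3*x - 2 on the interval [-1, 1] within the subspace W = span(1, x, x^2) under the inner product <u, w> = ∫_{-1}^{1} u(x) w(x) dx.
g(x) = 8*x^2/7 - 21*x/5 - 67/35

The best approximation g ∈ W is the orthogonal projection of f onto W. Writing g = a_0 + a_1 x + a_2 x^2, the coefficients solve the normal equations G · a = b where
  G_{ij} = <φ_i, φ_j> and b_i = <f, φ_i>, with φ_0 = 1, φ_1 = x, φ_2 = x^2.
G =
  [2, 0, 2/3]
  [0, 2/3, 0]
  [2/3, 0, 2/5],
b = (-46/15, -14/5, -86/105).
Solving gives a_0 = -67/35, a_1 = -21/5, a_2 = 8/7, so
  g(x) = 8*x^2/7 - 21*x/5 - 67/35.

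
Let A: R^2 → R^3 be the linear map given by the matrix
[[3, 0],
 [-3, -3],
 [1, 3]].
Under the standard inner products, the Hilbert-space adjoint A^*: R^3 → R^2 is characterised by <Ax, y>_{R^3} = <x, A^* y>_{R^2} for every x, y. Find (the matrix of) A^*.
A^* = A^T =
[[3, -3, 1],
 [0, -3, 3]]

For real matrices with standard dot products, the defining identity <Ax, y> = <x, A^* y> gives (Ax)^T y = x^T (A^*) y, i.e. x^T A^T y = x^T (A^*) y. Since this holds for all x, y, we must have A^* = A^T. Therefore
A^* =
[[3, -3, 1],
 [0, -3, 3]].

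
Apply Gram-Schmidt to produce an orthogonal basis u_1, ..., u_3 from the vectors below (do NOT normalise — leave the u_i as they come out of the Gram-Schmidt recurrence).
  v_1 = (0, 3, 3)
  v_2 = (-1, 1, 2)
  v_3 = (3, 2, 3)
Orthogonal basis:
  u_1 = (0, 3, 3)
  u_2 = (-1, -1/2, 1/2)
  u_3 = (4/3, -4/3, 4/3)

Apply the Gram-Schmidt recurrence
  u_1 = v_1
  u_i = v_i − Σ_{j<i} ((v_i · u_j) / (u_j · u_j)) · u_j.

Step by step this gives:
  u_1 = (0, 3, 3)
  u_2 = (-1, -1/2, 1/2)
  u_3 = (4/3, -4/3, 4/3)

Orthogonality check:
  u_2 · u_1 = 0 (should be 0)
  u_3 · u_1 = 0 (should be 0)
  u_3 · u_2 = 0 (should be 0)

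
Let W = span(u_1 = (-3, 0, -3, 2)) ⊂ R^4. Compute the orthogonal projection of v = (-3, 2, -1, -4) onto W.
proj_W(v) = (-6/11, 0, -6/11, 4/11)

Set up U = [u_1 | ... | u_1] ∈ R^(4×1). The projector onto W = col(U) is P = U (U^T U)^(-1) U^T.
Compute U^T U =
  [22],
and U^T v = (4).
Solve U^T U · c = U^T v for the coefficients: c = (2/11). The projection is proj_W(v) = U c.
Check: (v - proj_W(v)) · u_1 = 0  (should be 0).
Result: proj_W(v) = (-6/11, 0, -6/11, 4/11).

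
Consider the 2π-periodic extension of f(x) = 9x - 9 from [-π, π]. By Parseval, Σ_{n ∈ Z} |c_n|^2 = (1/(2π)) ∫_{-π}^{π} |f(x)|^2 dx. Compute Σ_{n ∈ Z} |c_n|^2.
Σ |c_n|^2 = 27π^2 + 81

Expand and integrate term by term over [-π, π]:
  ∫ (9x)^2 dx = 81·(2π^3/3); ∫ 2·9·(-9)·x dx = 0 (odd integrand); ∫ (-9)^2 dx = 81·2π.
So (1/(2π)) ∫_{-π}^{π} (9x - 9)^2 dx = 81π^2/3 + 81 = 27π^2 + 81.
Parseval ⇒ Σ |c_n|^2 = 27π^2 + 81.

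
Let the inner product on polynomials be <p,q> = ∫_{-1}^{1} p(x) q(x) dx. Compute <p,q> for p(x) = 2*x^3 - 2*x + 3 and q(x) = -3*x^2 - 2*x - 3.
<p,q> = -344/15

Expand the product: p(x)·q(x) = -6*x^5 - 4*x^4 - 5*x^2 - 9.
∫_{-1}^{1} of each monomial x^k gives [2/(k+1) if k even, 0 if k odd]. Integrating term-by-term (or equivalently evaluating the antiderivative F(x) = -x^6 - 4*x^5/5 - 5*x^3/3 - 9*x at the endpoints):
  F(1) − F(−1) = -187/15 − (157/15) = -344/15.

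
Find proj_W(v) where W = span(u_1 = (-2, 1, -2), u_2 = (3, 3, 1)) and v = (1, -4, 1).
proj_W(v) = (24/73, -264/73, 136/73)

Set up U = [u_1 | ... | u_2] ∈ R^(3×2). The projector onto W = col(U) is P = U (U^T U)^(-1) U^T.
Compute U^T U =
  [9, -5]
  [-5, 19],
and U^T v = (-8, -8).
Solve U^T U · c = U^T v for the coefficients: c = (-96/73, -56/73). The projection is proj_W(v) = U c.
Check: (v - proj_W(v)) · u_1 = 0  (should be 0).
Check: (v - proj_W(v)) · u_2 = 0  (should be 0).
Result: proj_W(v) = (24/73, -264/73, 136/73).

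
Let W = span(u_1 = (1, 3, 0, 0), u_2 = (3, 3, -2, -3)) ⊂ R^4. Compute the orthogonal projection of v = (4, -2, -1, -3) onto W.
proj_W(v) = (158/83, -108/83, -194/83, -291/83)

Set up U = [u_1 | ... | u_2] ∈ R^(4×2). The projector onto W = col(U) is P = U (U^T U)^(-1) U^T.
Compute U^T U =
  [10, 12]
  [12, 31],
and U^T v = (-2, 17).
Solve U^T U · c = U^T v for the coefficients: c = (-133/83, 97/83). The projection is proj_W(v) = U c.
Check: (v - proj_W(v)) · u_1 = 0  (should be 0).
Check: (v - proj_W(v)) · u_2 = 0  (should be 0).
Result: proj_W(v) = (158/83, -108/83, -194/83, -291/83).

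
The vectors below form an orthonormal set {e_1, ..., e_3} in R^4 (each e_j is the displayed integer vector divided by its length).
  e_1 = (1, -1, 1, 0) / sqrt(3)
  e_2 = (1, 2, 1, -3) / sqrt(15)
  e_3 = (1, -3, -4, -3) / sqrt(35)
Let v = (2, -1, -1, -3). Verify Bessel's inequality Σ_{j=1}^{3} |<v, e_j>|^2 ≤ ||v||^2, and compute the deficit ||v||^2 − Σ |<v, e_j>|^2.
Σ |<v, e_j>|^2 = 104/7; ||v||^2 = 15; deficit = 1/7

Write each e_j = u_j / sqrt(<u_j, u_j>) where u_j is the displayed integer vector. Then <v, e_j> = <v, u_j> / sqrt(<u_j, u_j>), so |<v, e_j>|^2 = <v, u_j>^2 / <u_j, u_j>.
Coefficients: <v, e_1> = 2/sqrt(3), <v, e_2> = 8/sqrt(15), <v, e_3> = 18/sqrt(35).
Square and sum: Σ |<v, e_j>|^2 = 104/7.
Compute ||v||^2 = v·v = 15.
Deficit = 15 − 104/7 = 1/7 ≥ 0, confirming Bessel's inequality. (The deficit equals ||v − Σ <v,e_j> e_j||^2, the squared distance from v to span{e_j}.)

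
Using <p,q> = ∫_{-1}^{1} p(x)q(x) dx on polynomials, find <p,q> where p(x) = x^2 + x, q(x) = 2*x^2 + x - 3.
<p,q> = -8/15

Expand the product: p(x)·q(x) = 2*x^4 + 3*x^3 - 2*x^2 - 3*x.
∫_{-1}^{1} of each monomial x^k gives [2/(k+1) if k even, 0 if k odd]. Integrating term-by-term (or equivalently evaluating the antiderivative F(x) = 2*x^5/5 + 3*x^4/4 - 2*x^3/3 - 3*x^2/2 at the endpoints):
  F(1) − F(−1) = -61/60 − (-29/60) = -8/15.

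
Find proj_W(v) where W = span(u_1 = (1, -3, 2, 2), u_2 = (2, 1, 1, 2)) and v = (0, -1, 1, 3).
proj_W(v) = (6/5, -187/155, 213/155, 266/155)

Set up U = [u_1 | ... | u_2] ∈ R^(4×2). The projector onto W = col(U) is P = U (U^T U)^(-1) U^T.
Compute U^T U =
  [18, 5]
  [5, 10],
and U^T v = (11, 6).
Solve U^T U · c = U^T v for the coefficients: c = (16/31, 53/155). The projection is proj_W(v) = U c.
Check: (v - proj_W(v)) · u_1 = 0  (should be 0).
Check: (v - proj_W(v)) · u_2 = 0  (should be 0).
Result: proj_W(v) = (6/5, -187/155, 213/155, 266/155).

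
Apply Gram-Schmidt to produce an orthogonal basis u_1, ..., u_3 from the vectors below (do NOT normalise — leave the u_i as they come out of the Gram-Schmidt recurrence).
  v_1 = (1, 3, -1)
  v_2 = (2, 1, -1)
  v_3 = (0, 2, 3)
Orthogonal basis:
  u_1 = (1, 3, -1)
  u_2 = (16/11, -7/11, -5/11)
  u_3 = (17/15, 17/30, 17/6)

Apply the Gram-Schmidt recurrence
  u_1 = v_1
  u_i = v_i − Σ_{j<i} ((v_i · u_j) / (u_j · u_j)) · u_j.

Step by step this gives:
  u_1 = (1, 3, -1)
  u_2 = (16/11, -7/11, -5/11)
  u_3 = (17/15, 17/30, 17/6)

Orthogonality check:
  u_2 · u_1 = 0 (should be 0)
  u_3 · u_1 = 0 (should be 0)
  u_3 · u_2 = 0 (should be 0)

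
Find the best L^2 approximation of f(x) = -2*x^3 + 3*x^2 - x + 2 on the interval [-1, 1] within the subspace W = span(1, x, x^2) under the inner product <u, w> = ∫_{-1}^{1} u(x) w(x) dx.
g(x) = 3*x^2 - 11*x/5 + 2

The best approximation g ∈ W is the orthogonal projection of f onto W. Writing g = a_0 + a_1 x + a_2 x^2, the coefficients solve the normal equations G · a = b where
  G_{ij} = <φ_i, φ_j> and b_i = <f, φ_i>, with φ_0 = 1, φ_1 = x, φ_2 = x^2.
G =
  [2, 0, 2/3]
  [0, 2/3, 0]
  [2/3, 0, 2/5],
b = (6, -22/15, 38/15).
Solving gives a_0 = 2, a_1 = -11/5, a_2 = 3, so
  g(x) = 3*x^2 - 11*x/5 + 2.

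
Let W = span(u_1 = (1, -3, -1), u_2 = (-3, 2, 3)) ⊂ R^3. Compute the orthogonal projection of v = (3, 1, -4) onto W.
proj_W(v) = (7/2, 1, -7/2)

Set up U = [u_1 | ... | u_2] ∈ R^(3×2). The projector onto W = col(U) is P = U (U^T U)^(-1) U^T.
Compute U^T U =
  [11, -12]
  [-12, 22],
and U^T v = (4, -19).
Solve U^T U · c = U^T v for the coefficients: c = (-10/7, -23/14). The projection is proj_W(v) = U c.
Check: (v - proj_W(v)) · u_1 = 0  (should be 0).
Check: (v - proj_W(v)) · u_2 = 0  (should be 0).
Result: proj_W(v) = (7/2, 1, -7/2).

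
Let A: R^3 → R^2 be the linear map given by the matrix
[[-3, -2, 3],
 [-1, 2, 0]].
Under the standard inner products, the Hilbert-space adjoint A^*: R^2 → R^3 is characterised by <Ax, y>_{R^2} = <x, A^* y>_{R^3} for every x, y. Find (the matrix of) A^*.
A^* = A^T =
[[-3, -1],
 [-2, 2],
 [3, 0]]

For real matrices with standard dot products, the defining identity <Ax, y> = <x, A^* y> gives (Ax)^T y = x^T (A^*) y, i.e. x^T A^T y = x^T (A^*) y. Since this holds for all x, y, we must have A^* = A^T. Therefore
A^* =
[[-3, -1],
 [-2, 2],
 [3, 0]].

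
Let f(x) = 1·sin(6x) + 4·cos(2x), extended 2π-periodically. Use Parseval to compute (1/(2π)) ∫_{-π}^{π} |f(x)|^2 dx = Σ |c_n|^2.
Σ |c_n|^2 = 17/2

Expand |f|^2 and use orthogonality of {sin(nx), cos(mx)} on [-π, π]:
  ∫_{-π}^{π} sin(nx)^2 dx = π, ∫ cos(mx)^2 dx = π, and cross terms integrate to 0.
So ∫_{-π}^{π} f(x)^2 dx = 1^2 · π + 4^2 · π = (1 + 16)π.
Divide by 2π: (1 + 16)/2 = 17/2.
By Parseval, this equals Σ |c_n|^2.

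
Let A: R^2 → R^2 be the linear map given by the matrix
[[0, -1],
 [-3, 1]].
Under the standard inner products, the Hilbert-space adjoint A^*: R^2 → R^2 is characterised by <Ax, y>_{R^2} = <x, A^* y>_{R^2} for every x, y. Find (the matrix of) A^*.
A^* = A^T =
[[0, -3],
 [-1, 1]]

For real matrices with standard dot products, the defining identity <Ax, y> = <x, A^* y> gives (Ax)^T y = x^T (A^*) y, i.e. x^T A^T y = x^T (A^*) y. Since this holds for all x, y, we must have A^* = A^T. Therefore
A^* =
[[0, -3],
 [-1, 1]].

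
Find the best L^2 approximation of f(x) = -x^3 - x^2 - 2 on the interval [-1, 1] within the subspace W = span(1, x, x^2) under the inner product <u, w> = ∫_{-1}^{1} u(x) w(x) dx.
g(x) = -x^2 - 3*x/5 - 2

The best approximation g ∈ W is the orthogonal projection of f onto W. Writing g = a_0 + a_1 x + a_2 x^2, the coefficients solve the normal equations G · a = b where
  G_{ij} = <φ_i, φ_j> and b_i = <f, φ_i>, with φ_0 = 1, φ_1 = x, φ_2 = x^2.
G =
  [2, 0, 2/3]
  [0, 2/3, 0]
  [2/3, 0, 2/5],
b = (-14/3, -2/5, -26/15).
Solving gives a_0 = -2, a_1 = -3/5, a_2 = -1, so
  g(x) = -x^2 - 3*x/5 - 2.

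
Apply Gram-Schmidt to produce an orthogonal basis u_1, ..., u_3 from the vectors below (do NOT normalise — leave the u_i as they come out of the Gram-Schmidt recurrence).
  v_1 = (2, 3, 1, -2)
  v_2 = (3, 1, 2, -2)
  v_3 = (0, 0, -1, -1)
Orthogonal basis:
  u_1 = (2, 3, 1, -2)
  u_2 = (4/3, -3/2, 7/6, -1/3)
  u_3 = (1/11, -13/33, -29/33, -31/33)

Apply the Gram-Schmidt recurrence
  u_1 = v_1
  u_i = v_i − Σ_{j<i} ((v_i · u_j) / (u_j · u_j)) · u_j.

Step by step this gives:
  u_1 = (2, 3, 1, -2)
  u_2 = (4/3, -3/2, 7/6, -1/3)
  u_3 = (1/11, -13/33, -29/33, -31/33)

Orthogonality check:
  u_2 · u_1 = 0 (should be 0)
  u_3 · u_1 = 0 (should be 0)
  u_3 · u_2 = 0 (should be 0)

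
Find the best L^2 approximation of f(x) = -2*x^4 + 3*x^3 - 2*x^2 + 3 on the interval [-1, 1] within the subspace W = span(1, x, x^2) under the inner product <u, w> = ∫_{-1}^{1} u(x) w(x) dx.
g(x) = -26*x^2/7 + 9*x/5 + 111/35

The best approximation g ∈ W is the orthogonal projection of f onto W. Writing g = a_0 + a_1 x + a_2 x^2, the coefficients solve the normal equations G · a = b where
  G_{ij} = <φ_i, φ_j> and b_i = <f, φ_i>, with φ_0 = 1, φ_1 = x, φ_2 = x^2.
G =
  [2, 0, 2/3]
  [0, 2/3, 0]
  [2/3, 0, 2/5],
b = (58/15, 6/5, 22/35).
Solving gives a_0 = 111/35, a_1 = 9/5, a_2 = -26/7, so
  g(x) = -26*x^2/7 + 9*x/5 + 111/35.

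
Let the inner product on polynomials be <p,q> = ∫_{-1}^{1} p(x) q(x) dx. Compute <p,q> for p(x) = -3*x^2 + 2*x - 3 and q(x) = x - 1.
<p,q> = 28/3

Expand the product: p(x)·q(x) = -3*x^3 + 5*x^2 - 5*x + 3.
∫_{-1}^{1} of each monomial x^k gives [2/(k+1) if k even, 0 if k odd]. Integrating term-by-term (or equivalently evaluating the antiderivative F(x) = -3*x^4/4 + 5*x^3/3 - 5*x^2/2 + 3*x at the endpoints):
  F(1) − F(−1) = 17/12 − (-95/12) = 28/3.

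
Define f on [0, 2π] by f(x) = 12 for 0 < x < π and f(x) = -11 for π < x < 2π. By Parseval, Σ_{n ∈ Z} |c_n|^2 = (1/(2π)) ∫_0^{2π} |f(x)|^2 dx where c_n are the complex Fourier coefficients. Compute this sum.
Σ |c_n|^2 = 265/2

Parseval equates the L^2 energy of f (normalised by 1/(2π)) with the ℓ^2 sum of its Fourier coefficients: (1/(2π)) ∫_0^{2π} |f|^2 = Σ |c_n|^2.
Compute the left side: (1/(2π)) [∫_0^π 12^2 dx + ∫_π^{2π} (-11)^2 dx] = (1/(2π)) · (144π + 121π) = (144 + 121)/2 = 265/2.
So Σ_{n ∈ Z} |c_n|^2 = 265/2.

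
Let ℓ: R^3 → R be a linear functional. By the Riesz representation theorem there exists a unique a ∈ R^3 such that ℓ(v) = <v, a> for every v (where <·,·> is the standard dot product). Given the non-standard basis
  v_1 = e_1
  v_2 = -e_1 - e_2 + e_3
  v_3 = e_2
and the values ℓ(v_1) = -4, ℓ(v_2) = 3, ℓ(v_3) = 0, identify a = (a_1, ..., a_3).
a = (-4, 0, -1)

Write a = (a_1, ..., a_3) in the standard basis. For each basis vector v_i, ℓ(v_i) = <v_i, a> is a linear equation in the a_j's. Collect the n equations into a matrix system V a = ℓ, where row i of V is v_i (expressed in the standard basis). Since V is invertible (lower-triangular with 1s on the diagonal, up to permutation), solve by back-substitution:
  V =
[[1, 0, 0],
 [-1, -1, 1],
 [0, 1, 0]]
  V a = (-4, 3, 0)
Solving gives a = (-4, 0, -1).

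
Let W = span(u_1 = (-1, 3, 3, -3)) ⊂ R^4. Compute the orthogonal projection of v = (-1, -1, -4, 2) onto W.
proj_W(v) = (5/7, -15/7, -15/7, 15/7)

Set up U = [u_1 | ... | u_1] ∈ R^(4×1). The projector onto W = col(U) is P = U (U^T U)^(-1) U^T.
Compute U^T U =
  [28],
and U^T v = (-20).
Solve U^T U · c = U^T v for the coefficients: c = (-5/7). The projection is proj_W(v) = U c.
Check: (v - proj_W(v)) · u_1 = 0  (should be 0).
Result: proj_W(v) = (5/7, -15/7, -15/7, 15/7).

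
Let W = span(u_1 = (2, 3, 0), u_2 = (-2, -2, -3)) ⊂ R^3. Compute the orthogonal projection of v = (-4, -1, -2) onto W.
proj_W(v) = (-250/121, -277/121, -294/121)

Set up U = [u_1 | ... | u_2] ∈ R^(3×2). The projector onto W = col(U) is P = U (U^T U)^(-1) U^T.
Compute U^T U =
  [13, -10]
  [-10, 17],
and U^T v = (-11, 16).
Solve U^T U · c = U^T v for the coefficients: c = (-27/121, 98/121). The projection is proj_W(v) = U c.
Check: (v - proj_W(v)) · u_1 = 0  (should be 0).
Check: (v - proj_W(v)) · u_2 = 0  (should be 0).
Result: proj_W(v) = (-250/121, -277/121, -294/121).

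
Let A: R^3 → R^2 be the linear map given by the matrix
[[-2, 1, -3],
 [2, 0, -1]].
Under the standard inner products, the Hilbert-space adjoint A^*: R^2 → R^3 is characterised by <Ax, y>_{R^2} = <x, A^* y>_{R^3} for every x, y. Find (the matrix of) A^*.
A^* = A^T =
[[-2, 2],
 [1, 0],
 [-3, -1]]

For real matrices with standard dot products, the defining identity <Ax, y> = <x, A^* y> gives (Ax)^T y = x^T (A^*) y, i.e. x^T A^T y = x^T (A^*) y. Since this holds for all x, y, we must have A^* = A^T. Therefore
A^* =
[[-2, 2],
 [1, 0],
 [-3, -1]].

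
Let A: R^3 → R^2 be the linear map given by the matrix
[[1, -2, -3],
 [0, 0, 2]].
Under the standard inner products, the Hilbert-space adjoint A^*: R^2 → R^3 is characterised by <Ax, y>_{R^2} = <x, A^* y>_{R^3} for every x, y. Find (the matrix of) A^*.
A^* = A^T =
[[1, 0],
 [-2, 0],
 [-3, 2]]

For real matrices with standard dot products, the defining identity <Ax, y> = <x, A^* y> gives (Ax)^T y = x^T (A^*) y, i.e. x^T A^T y = x^T (A^*) y. Since this holds for all x, y, we must have A^* = A^T. Therefore
A^* =
[[1, 0],
 [-2, 0],
 [-3, 2]].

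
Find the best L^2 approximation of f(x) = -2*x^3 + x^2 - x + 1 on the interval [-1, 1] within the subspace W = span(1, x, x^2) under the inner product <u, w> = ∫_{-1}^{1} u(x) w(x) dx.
g(x) = x^2 - 11*x/5 + 1

The best approximation g ∈ W is the orthogonal projection of f onto W. Writing g = a_0 + a_1 x + a_2 x^2, the coefficients solve the normal equations G · a = b where
  G_{ij} = <φ_i, φ_j> and b_i = <f, φ_i>, with φ_0 = 1, φ_1 = x, φ_2 = x^2.
G =
  [2, 0, 2/3]
  [0, 2/3, 0]
  [2/3, 0, 2/5],
b = (8/3, -22/15, 16/15).
Solving gives a_0 = 1, a_1 = -11/5, a_2 = 1, so
  g(x) = x^2 - 11*x/5 + 1.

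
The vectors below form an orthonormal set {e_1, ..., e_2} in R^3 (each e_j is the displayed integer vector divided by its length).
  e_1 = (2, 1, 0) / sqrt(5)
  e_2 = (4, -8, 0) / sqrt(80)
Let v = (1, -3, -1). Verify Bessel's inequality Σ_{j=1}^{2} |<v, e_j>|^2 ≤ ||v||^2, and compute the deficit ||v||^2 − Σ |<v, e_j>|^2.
Σ |<v, e_j>|^2 = 10; ||v||^2 = 11; deficit = 1

Write each e_j = u_j / sqrt(<u_j, u_j>) where u_j is the displayed integer vector. Then <v, e_j> = <v, u_j> / sqrt(<u_j, u_j>), so |<v, e_j>|^2 = <v, u_j>^2 / <u_j, u_j>.
Coefficients: <v, e_1> = -1/sqrt(5), <v, e_2> = 28/sqrt(80).
Square and sum: Σ |<v, e_j>|^2 = 10.
Compute ||v||^2 = v·v = 11.
Deficit = 11 − 10 = 1 ≥ 0, confirming Bessel's inequality. (The deficit equals ||v − Σ <v,e_j> e_j||^2, the squared distance from v to span{e_j}.)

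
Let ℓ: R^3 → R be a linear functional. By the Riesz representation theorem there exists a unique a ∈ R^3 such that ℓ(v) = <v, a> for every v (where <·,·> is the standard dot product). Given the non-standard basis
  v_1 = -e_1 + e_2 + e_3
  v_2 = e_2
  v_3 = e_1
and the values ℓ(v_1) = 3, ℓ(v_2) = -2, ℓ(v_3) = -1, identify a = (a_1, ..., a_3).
a = (-1, -2, 4)

Write a = (a_1, ..., a_3) in the standard basis. For each basis vector v_i, ℓ(v_i) = <v_i, a> is a linear equation in the a_j's. Collect the n equations into a matrix system V a = ℓ, where row i of V is v_i (expressed in the standard basis). Since V is invertible (lower-triangular with 1s on the diagonal, up to permutation), solve by back-substitution:
  V =
[[-1, 1, 1],
 [0, 1, 0],
 [1, 0, 0]]
  V a = (3, -2, -1)
Solving gives a = (-1, -2, 4).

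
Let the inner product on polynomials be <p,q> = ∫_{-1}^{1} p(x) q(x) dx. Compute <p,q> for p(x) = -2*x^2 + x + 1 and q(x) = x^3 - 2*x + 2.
<p,q> = 2/5

Expand the product: p(x)·q(x) = -2*x^5 + x^4 + 5*x^3 - 6*x^2 + 2.
∫_{-1}^{1} of each monomial x^k gives [2/(k+1) if k even, 0 if k odd]. Integrating term-by-term (or equivalently evaluating the antiderivative F(x) = -x^6/3 + x^5/5 + 5*x^4/4 - 2*x^3 + 2*x at the endpoints):
  F(1) − F(−1) = 67/60 − (43/60) = 2/5.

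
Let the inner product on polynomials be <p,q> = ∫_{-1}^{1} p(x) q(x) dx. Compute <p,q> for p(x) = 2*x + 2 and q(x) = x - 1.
<p,q> = -8/3

Expand the product: p(x)·q(x) = 2*x^2 - 2.
∫_{-1}^{1} of each monomial x^k gives [2/(k+1) if k even, 0 if k odd]. Integrating term-by-term (or equivalently evaluating the antiderivative F(x) = 2*x^3/3 - 2*x at the endpoints):
  F(1) − F(−1) = -4/3 − (4/3) = -8/3.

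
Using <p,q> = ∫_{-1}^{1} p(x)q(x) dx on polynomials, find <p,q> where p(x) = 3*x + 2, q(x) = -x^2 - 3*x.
<p,q> = -22/3

Expand the product: p(x)·q(x) = -3*x^3 - 11*x^2 - 6*x.
∫_{-1}^{1} of each monomial x^k gives [2/(k+1) if k even, 0 if k odd]. Integrating term-by-term (or equivalently evaluating the antiderivative F(x) = -3*x^4/4 - 11*x^3/3 - 3*x^2 at the endpoints):
  F(1) − F(−1) = -89/12 − (-1/12) = -22/3.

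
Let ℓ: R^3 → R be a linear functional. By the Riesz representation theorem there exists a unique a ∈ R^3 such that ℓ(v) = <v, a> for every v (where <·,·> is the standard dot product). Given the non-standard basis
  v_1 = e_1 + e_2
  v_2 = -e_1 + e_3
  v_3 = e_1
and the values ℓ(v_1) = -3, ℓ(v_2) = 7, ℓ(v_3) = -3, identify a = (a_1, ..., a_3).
a = (-3, 0, 4)

Write a = (a_1, ..., a_3) in the standard basis. For each basis vector v_i, ℓ(v_i) = <v_i, a> is a linear equation in the a_j's. Collect the n equations into a matrix system V a = ℓ, where row i of V is v_i (expressed in the standard basis). Since V is invertible (lower-triangular with 1s on the diagonal, up to permutation), solve by back-substitution:
  V =
[[1, 1, 0],
 [-1, 0, 1],
 [1, 0, 0]]
  V a = (-3, 7, -3)
Solving gives a = (-3, 0, 4).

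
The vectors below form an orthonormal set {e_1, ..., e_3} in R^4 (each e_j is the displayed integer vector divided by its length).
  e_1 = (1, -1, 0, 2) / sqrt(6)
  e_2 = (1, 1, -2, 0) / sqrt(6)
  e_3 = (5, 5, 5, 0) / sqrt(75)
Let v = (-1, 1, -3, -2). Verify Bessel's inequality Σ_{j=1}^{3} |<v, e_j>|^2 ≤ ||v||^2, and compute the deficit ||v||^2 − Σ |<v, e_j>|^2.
Σ |<v, e_j>|^2 = 15; ||v||^2 = 15; deficit = 0

Write each e_j = u_j / sqrt(<u_j, u_j>) where u_j is the displayed integer vector. Then <v, e_j> = <v, u_j> / sqrt(<u_j, u_j>), so |<v, e_j>|^2 = <v, u_j>^2 / <u_j, u_j>.
Coefficients: <v, e_1> = -6/sqrt(6), <v, e_2> = 6/sqrt(6), <v, e_3> = -15/sqrt(75).
Square and sum: Σ |<v, e_j>|^2 = 15.
Compute ||v||^2 = v·v = 15.
Deficit = 15 − 15 = 0 ≥ 0, confirming Bessel's inequality. (The deficit equals ||v − Σ <v,e_j> e_j||^2, the squared distance from v to span{e_j}.)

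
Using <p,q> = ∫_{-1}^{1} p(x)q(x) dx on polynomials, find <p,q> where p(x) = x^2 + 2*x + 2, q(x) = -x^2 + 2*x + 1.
<p,q> = 28/5

Expand the product: p(x)·q(x) = -x^4 + 3*x^2 + 6*x + 2.
∫_{-1}^{1} of each monomial x^k gives [2/(k+1) if k even, 0 if k odd]. Integrating term-by-term (or equivalently evaluating the antiderivative F(x) = -x^5/5 + x^3 + 3*x^2 + 2*x at the endpoints):
  F(1) − F(−1) = 29/5 − (1/5) = 28/5.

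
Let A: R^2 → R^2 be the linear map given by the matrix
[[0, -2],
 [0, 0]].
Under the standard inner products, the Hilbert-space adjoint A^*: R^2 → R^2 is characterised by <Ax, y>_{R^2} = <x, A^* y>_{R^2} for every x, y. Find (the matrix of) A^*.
A^* = A^T =
[[0, 0],
 [-2, 0]]

For real matrices with standard dot products, the defining identity <Ax, y> = <x, A^* y> gives (Ax)^T y = x^T (A^*) y, i.e. x^T A^T y = x^T (A^*) y. Since this holds for all x, y, we must have A^* = A^T. Therefore
A^* =
[[0, 0],
 [-2, 0]].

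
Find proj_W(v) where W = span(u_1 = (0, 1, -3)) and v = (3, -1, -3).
proj_W(v) = (0, 4/5, -12/5)

Set up U = [u_1 | ... | u_1] ∈ R^(3×1). The projector onto W = col(U) is P = U (U^T U)^(-1) U^T.
Compute U^T U =
  [10],
and U^T v = (8).
Solve U^T U · c = U^T v for the coefficients: c = (4/5). The projection is proj_W(v) = U c.
Check: (v - proj_W(v)) · u_1 = 0  (should be 0).
Result: proj_W(v) = (0, 4/5, -12/5).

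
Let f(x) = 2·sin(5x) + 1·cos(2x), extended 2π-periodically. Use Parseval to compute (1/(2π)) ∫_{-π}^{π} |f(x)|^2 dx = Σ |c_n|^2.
Σ |c_n|^2 = 5/2

Expand |f|^2 and use orthogonality of {sin(nx), cos(mx)} on [-π, π]:
  ∫_{-π}^{π} sin(nx)^2 dx = π, ∫ cos(mx)^2 dx = π, and cross terms integrate to 0.
So ∫_{-π}^{π} f(x)^2 dx = 2^2 · π + 1^2 · π = (4 + 1)π.
Divide by 2π: (4 + 1)/2 = 5/2.
By Parseval, this equals Σ |c_n|^2.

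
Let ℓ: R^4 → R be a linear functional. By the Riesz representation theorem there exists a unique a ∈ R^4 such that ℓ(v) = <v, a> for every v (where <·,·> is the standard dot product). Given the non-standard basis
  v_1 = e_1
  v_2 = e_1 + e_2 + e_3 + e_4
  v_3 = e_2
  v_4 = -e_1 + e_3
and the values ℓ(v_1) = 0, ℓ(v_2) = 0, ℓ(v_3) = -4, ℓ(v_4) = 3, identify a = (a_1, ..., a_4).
a = (0, -4, 3, 1)

Write a = (a_1, ..., a_4) in the standard basis. For each basis vector v_i, ℓ(v_i) = <v_i, a> is a linear equation in the a_j's. Collect the n equations into a matrix system V a = ℓ, where row i of V is v_i (expressed in the standard basis). Since V is invertible (lower-triangular with 1s on the diagonal, up to permutation), solve by back-substitution:
  V =
[[1, 0, 0, 0],
 [1, 1, 1, 1],
 [0, 1, 0, 0],
 [-1, 0, 1, 0]]
  V a = (0, 0, -4, 3)
Solving gives a = (0, -4, 3, 1).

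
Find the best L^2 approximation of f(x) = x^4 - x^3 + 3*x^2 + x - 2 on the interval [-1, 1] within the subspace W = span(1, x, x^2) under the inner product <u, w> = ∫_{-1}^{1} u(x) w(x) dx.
g(x) = 27*x^2/7 + 2*x/5 - 73/35

The best approximation g ∈ W is the orthogonal projection of f onto W. Writing g = a_0 + a_1 x + a_2 x^2, the coefficients solve the normal equations G · a = b where
  G_{ij} = <φ_i, φ_j> and b_i = <f, φ_i>, with φ_0 = 1, φ_1 = x, φ_2 = x^2.
G =
  [2, 0, 2/3]
  [0, 2/3, 0]
  [2/3, 0, 2/5],
b = (-8/5, 4/15, 16/105).
Solving gives a_0 = -73/35, a_1 = 2/5, a_2 = 27/7, so
  g(x) = 27*x^2/7 + 2*x/5 - 73/35.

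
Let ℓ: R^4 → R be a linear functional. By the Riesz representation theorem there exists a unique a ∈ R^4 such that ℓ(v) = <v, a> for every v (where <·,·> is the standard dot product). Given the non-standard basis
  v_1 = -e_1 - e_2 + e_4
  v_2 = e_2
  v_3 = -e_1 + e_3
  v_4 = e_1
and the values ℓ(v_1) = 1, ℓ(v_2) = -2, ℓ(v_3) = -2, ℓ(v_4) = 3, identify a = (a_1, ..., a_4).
a = (3, -2, 1, 2)

Write a = (a_1, ..., a_4) in the standard basis. For each basis vector v_i, ℓ(v_i) = <v_i, a> is a linear equation in the a_j's. Collect the n equations into a matrix system V a = ℓ, where row i of V is v_i (expressed in the standard basis). Since V is invertible (lower-triangular with 1s on the diagonal, up to permutation), solve by back-substitution:
  V =
[[-1, -1, 0, 1],
 [0, 1, 0, 0],
 [-1, 0, 1, 0],
 [1, 0, 0, 0]]
  V a = (1, -2, -2, 3)
Solving gives a = (3, -2, 1, 2).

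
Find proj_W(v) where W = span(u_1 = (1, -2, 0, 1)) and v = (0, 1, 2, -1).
proj_W(v) = (-1/2, 1, 0, -1/2)

Set up U = [u_1 | ... | u_1] ∈ R^(4×1). The projector onto W = col(U) is P = U (U^T U)^(-1) U^T.
Compute U^T U =
  [6],
and U^T v = (-3).
Solve U^T U · c = U^T v for the coefficients: c = (-1/2). The projection is proj_W(v) = U c.
Check: (v - proj_W(v)) · u_1 = 0  (should be 0).
Result: proj_W(v) = (-1/2, 1, 0, -1/2).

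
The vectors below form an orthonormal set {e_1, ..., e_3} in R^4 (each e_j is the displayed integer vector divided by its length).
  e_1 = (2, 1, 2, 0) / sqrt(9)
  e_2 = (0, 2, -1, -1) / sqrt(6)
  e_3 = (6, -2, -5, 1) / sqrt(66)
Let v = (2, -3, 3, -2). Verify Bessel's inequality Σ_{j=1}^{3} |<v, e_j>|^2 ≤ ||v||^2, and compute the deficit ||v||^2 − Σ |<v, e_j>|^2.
Σ |<v, e_j>|^2 = 1349/99; ||v||^2 = 26; deficit = 1225/99

Write each e_j = u_j / sqrt(<u_j, u_j>) where u_j is the displayed integer vector. Then <v, e_j> = <v, u_j> / sqrt(<u_j, u_j>), so |<v, e_j>|^2 = <v, u_j>^2 / <u_j, u_j>.
Coefficients: <v, e_1> = 7/sqrt(9), <v, e_2> = -7/sqrt(6), <v, e_3> = 1/sqrt(66).
Square and sum: Σ |<v, e_j>|^2 = 1349/99.
Compute ||v||^2 = v·v = 26.
Deficit = 26 − 1349/99 = 1225/99 ≥ 0, confirming Bessel's inequality. (The deficit equals ||v − Σ <v,e_j> e_j||^2, the squared distance from v to span{e_j}.)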